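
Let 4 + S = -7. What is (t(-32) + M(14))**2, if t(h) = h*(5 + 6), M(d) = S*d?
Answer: 256036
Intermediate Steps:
S = -11 (S = -4 - 7 = -11)
M(d) = -11*d
t(h) = 11*h (t(h) = h*11 = 11*h)
(t(-32) + M(14))**2 = (11*(-32) - 11*14)**2 = (-352 - 154)**2 = (-506)**2 = 256036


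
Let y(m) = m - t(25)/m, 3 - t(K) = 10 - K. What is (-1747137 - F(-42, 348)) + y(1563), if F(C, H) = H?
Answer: -909625368/521 ≈ -1.7459e+6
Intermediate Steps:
t(K) = -7 + K (t(K) = 3 - (10 - K) = 3 + (-10 + K) = -7 + K)
y(m) = m - 18/m (y(m) = m - (-7 + 25)/m = m - 18/m)
(-1747137 - F(-42, 348)) + y(1563) = (-1747137 - 1*348) + (1563 - 18/1563) = (-1747137 - 348) + (1563 - 18*1/1563) = -1747485 + (1563 - 6/521) = -1747485 + 814317/521 = -909625368/521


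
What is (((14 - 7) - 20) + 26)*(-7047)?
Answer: -91611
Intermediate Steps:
(((14 - 7) - 20) + 26)*(-7047) = ((7 - 20) + 26)*(-7047) = (-13 + 26)*(-7047) = 13*(-7047) = -91611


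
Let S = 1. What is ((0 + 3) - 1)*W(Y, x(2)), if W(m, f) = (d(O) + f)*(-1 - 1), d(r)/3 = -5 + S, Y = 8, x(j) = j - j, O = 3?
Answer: 48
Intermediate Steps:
x(j) = 0
d(r) = -12 (d(r) = 3*(-5 + 1) = 3*(-4) = -12)
W(m, f) = 24 - 2*f (W(m, f) = (-12 + f)*(-1 - 1) = (-12 + f)*(-2) = 24 - 2*f)
((0 + 3) - 1)*W(Y, x(2)) = ((0 + 3) - 1)*(24 - 2*0) = (3 - 1)*(24 + 0) = 2*24 = 48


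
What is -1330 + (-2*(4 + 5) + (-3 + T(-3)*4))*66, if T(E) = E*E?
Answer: -340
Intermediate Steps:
T(E) = E**2
-1330 + (-2*(4 + 5) + (-3 + T(-3)*4))*66 = -1330 + (-2*(4 + 5) + (-3 + (-3)**2*4))*66 = -1330 + (-2*9 + (-3 + 9*4))*66 = -1330 + (-18 + (-3 + 36))*66 = -1330 + (-18 + 33)*66 = -1330 + 15*66 = -1330 + 990 = -340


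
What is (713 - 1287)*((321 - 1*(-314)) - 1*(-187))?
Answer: -471828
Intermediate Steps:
(713 - 1287)*((321 - 1*(-314)) - 1*(-187)) = -574*((321 + 314) + 187) = -574*(635 + 187) = -574*822 = -471828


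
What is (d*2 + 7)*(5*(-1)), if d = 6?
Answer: -95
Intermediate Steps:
(d*2 + 7)*(5*(-1)) = (6*2 + 7)*(5*(-1)) = (12 + 7)*(-5) = 19*(-5) = -95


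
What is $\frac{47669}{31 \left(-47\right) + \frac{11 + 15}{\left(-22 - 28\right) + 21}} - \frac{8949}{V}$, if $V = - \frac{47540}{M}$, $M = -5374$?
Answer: $- \frac{1049498941447}{1004971830} \approx -1044.3$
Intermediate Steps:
$V = \frac{23770}{2687}$ ($V = - \frac{47540}{-5374} = \left(-47540\right) \left(- \frac{1}{5374}\right) = \frac{23770}{2687} \approx 8.8463$)
$\frac{47669}{31 \left(-47\right) + \frac{11 + 15}{\left(-22 - 28\right) + 21}} - \frac{8949}{V} = \frac{47669}{31 \left(-47\right) + \frac{11 + 15}{\left(-22 - 28\right) + 21}} - \frac{8949}{\frac{23770}{2687}} = \frac{47669}{-1457 + \frac{26}{\left(-22 - 28\right) + 21}} - \frac{24045963}{23770} = \frac{47669}{-1457 + \frac{26}{-50 + 21}} - \frac{24045963}{23770} = \frac{47669}{-1457 + \frac{26}{-29}} - \frac{24045963}{23770} = \frac{47669}{-1457 + 26 \left(- \frac{1}{29}\right)} - \frac{24045963}{23770} = \frac{47669}{-1457 - \frac{26}{29}} - \frac{24045963}{23770} = \frac{47669}{- \frac{42279}{29}} - \frac{24045963}{23770} = 47669 \left(- \frac{29}{42279}\right) - \frac{24045963}{23770} = - \frac{1382401}{42279} - \frac{24045963}{23770} = - \frac{1049498941447}{1004971830}$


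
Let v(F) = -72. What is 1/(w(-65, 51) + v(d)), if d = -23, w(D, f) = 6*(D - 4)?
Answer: -1/486 ≈ -0.0020576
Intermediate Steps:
w(D, f) = -24 + 6*D (w(D, f) = 6*(-4 + D) = -24 + 6*D)
1/(w(-65, 51) + v(d)) = 1/((-24 + 6*(-65)) - 72) = 1/((-24 - 390) - 72) = 1/(-414 - 72) = 1/(-486) = -1/486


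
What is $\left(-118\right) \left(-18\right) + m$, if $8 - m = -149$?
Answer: $2281$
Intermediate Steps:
$m = 157$ ($m = 8 - -149 = 8 + 149 = 157$)
$\left(-118\right) \left(-18\right) + m = \left(-118\right) \left(-18\right) + 157 = 2124 + 157 = 2281$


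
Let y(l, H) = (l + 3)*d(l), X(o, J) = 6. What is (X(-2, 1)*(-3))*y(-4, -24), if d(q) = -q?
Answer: 72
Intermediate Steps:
y(l, H) = -l*(3 + l) (y(l, H) = (l + 3)*(-l) = (3 + l)*(-l) = -l*(3 + l))
(X(-2, 1)*(-3))*y(-4, -24) = (6*(-3))*(-1*(-4)*(3 - 4)) = -(-18)*(-4)*(-1) = -18*(-4) = 72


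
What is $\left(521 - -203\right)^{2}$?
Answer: $524176$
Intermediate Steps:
$\left(521 - -203\right)^{2} = \left(521 + 203\right)^{2} = 724^{2} = 524176$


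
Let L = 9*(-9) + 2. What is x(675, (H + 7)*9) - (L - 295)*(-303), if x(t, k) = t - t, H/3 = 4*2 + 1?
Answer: -113322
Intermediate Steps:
H = 27 (H = 3*(4*2 + 1) = 3*(8 + 1) = 3*9 = 27)
L = -79 (L = -81 + 2 = -79)
x(t, k) = 0
x(675, (H + 7)*9) - (L - 295)*(-303) = 0 - (-79 - 295)*(-303) = 0 - (-374)*(-303) = 0 - 1*113322 = 0 - 113322 = -113322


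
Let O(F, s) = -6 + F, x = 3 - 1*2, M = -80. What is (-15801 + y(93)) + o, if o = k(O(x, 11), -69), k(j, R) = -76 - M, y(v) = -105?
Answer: -15902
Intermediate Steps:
x = 1 (x = 3 - 2 = 1)
k(j, R) = 4 (k(j, R) = -76 - 1*(-80) = -76 + 80 = 4)
o = 4
(-15801 + y(93)) + o = (-15801 - 105) + 4 = -15906 + 4 = -15902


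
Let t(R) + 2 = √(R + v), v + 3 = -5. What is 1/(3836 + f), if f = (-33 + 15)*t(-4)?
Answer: 242/937267 + 9*I*√3/3749068 ≈ 0.0002582 + 4.158e-6*I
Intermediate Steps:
v = -8 (v = -3 - 5 = -8)
t(R) = -2 + √(-8 + R) (t(R) = -2 + √(R - 8) = -2 + √(-8 + R))
f = 36 - 36*I*√3 (f = (-33 + 15)*(-2 + √(-8 - 4)) = -18*(-2 + √(-12)) = -18*(-2 + 2*I*√3) = 36 - 36*I*√3 ≈ 36.0 - 62.354*I)
1/(3836 + f) = 1/(3836 + (36 - 36*I*√3)) = 1/(3872 - 36*I*√3)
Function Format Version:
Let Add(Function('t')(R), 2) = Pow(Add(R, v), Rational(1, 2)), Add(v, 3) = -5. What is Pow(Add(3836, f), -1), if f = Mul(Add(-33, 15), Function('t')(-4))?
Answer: Add(Rational(242, 937267), Mul(Rational(9, 3749068), I, Pow(3, Rational(1, 2)))) ≈ Add(0.00025820, Mul(4.1580e-6, I))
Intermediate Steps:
v = -8 (v = Add(-3, -5) = -8)
Function('t')(R) = Add(-2, Pow(Add(-8, R), Rational(1, 2))) (Function('t')(R) = Add(-2, Pow(Add(R, -8), Rational(1, 2))) = Add(-2, Pow(Add(-8, R), Rational(1, 2))))
f = Add(36, Mul(-36, I, Pow(3, Rational(1, 2)))) (f = Mul(Add(-33, 15), Add(-2, Pow(Add(-8, -4), Rational(1, 2)))) = Mul(-18, Add(-2, Pow(-12, Rational(1, 2)))) = Mul(-18, Add(-2, Mul(2, I, Pow(3, Rational(1, 2))))) = Add(36, Mul(-36, I, Pow(3, Rational(1, 2)))) ≈ Add(36.000, Mul(-62.354, I)))
Pow(Add(3836, f), -1) = Pow(Add(3836, Add(36, Mul(-36, I, Pow(3, Rational(1, 2))))), -1) = Pow(Add(3872, Mul(-36, I, Pow(3, Rational(1, 2)))), -1)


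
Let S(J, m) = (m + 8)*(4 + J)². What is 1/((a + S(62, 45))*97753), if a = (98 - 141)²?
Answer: 1/22748784901 ≈ 4.3958e-11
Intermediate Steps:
S(J, m) = (4 + J)²*(8 + m) (S(J, m) = (8 + m)*(4 + J)² = (4 + J)²*(8 + m))
a = 1849 (a = (-43)² = 1849)
1/((a + S(62, 45))*97753) = 1/((1849 + (4 + 62)²*(8 + 45))*97753) = (1/97753)/(1849 + 66²*53) = (1/97753)/(1849 + 4356*53) = (1/97753)/(1849 + 230868) = (1/97753)/232717 = (1/232717)*(1/97753) = 1/22748784901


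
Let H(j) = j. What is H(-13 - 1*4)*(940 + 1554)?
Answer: -42398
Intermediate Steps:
H(-13 - 1*4)*(940 + 1554) = (-13 - 1*4)*(940 + 1554) = (-13 - 4)*2494 = -17*2494 = -42398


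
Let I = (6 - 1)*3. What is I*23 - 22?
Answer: 323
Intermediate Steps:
I = 15 (I = 5*3 = 15)
I*23 - 22 = 15*23 - 22 = 345 - 22 = 323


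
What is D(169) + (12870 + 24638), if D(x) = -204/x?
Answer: 6338648/169 ≈ 37507.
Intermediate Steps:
D(169) + (12870 + 24638) = -204/169 + (12870 + 24638) = -204*1/169 + 37508 = -204/169 + 37508 = 6338648/169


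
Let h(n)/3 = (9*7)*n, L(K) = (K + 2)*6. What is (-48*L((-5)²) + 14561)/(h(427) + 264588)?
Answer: 6785/345291 ≈ 0.019650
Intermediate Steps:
L(K) = 12 + 6*K (L(K) = (2 + K)*6 = 12 + 6*K)
h(n) = 189*n (h(n) = 3*((9*7)*n) = 3*(63*n) = 189*n)
(-48*L((-5)²) + 14561)/(h(427) + 264588) = (-48*(12 + 6*(-5)²) + 14561)/(189*427 + 264588) = (-48*(12 + 6*25) + 14561)/(80703 + 264588) = (-48*(12 + 150) + 14561)/345291 = (-48*162 + 14561)*(1/345291) = (-7776 + 14561)*(1/345291) = 6785*(1/345291) = 6785/345291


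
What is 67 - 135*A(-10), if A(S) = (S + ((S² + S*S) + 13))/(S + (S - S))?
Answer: 5615/2 ≈ 2807.5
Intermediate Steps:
A(S) = (13 + S + 2*S²)/S (A(S) = (S + ((S² + S²) + 13))/(S + 0) = (S + (2*S² + 13))/S = (S + (13 + 2*S²))/S = (13 + S + 2*S²)/S)
67 - 135*A(-10) = 67 - 135*(1 + 2*(-10) + 13/(-10)) = 67 - 135*(1 - 20 + 13*(-⅒)) = 67 - 135*(1 - 20 - 13/10) = 67 - 135*(-203/10) = 67 + 5481/2 = 5615/2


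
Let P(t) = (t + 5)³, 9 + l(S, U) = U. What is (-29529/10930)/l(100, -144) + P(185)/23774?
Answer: 37486729191/129924910 ≈ 288.53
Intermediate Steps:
l(S, U) = -9 + U
P(t) = (5 + t)³
(-29529/10930)/l(100, -144) + P(185)/23774 = (-29529/10930)/(-9 - 144) + (5 + 185)³/23774 = -29529*1/10930/(-153) + 190³*(1/23774) = -29529/10930*(-1/153) + 6859000*(1/23774) = 193/10930 + 3429500/11887 = 37486729191/129924910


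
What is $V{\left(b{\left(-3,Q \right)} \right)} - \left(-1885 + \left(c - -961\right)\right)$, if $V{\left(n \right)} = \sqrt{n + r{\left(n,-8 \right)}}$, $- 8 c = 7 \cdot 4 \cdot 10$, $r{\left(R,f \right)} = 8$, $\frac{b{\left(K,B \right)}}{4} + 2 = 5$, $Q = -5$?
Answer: $959 + 2 \sqrt{5} \approx 963.47$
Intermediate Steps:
$b{\left(K,B \right)} = 12$ ($b{\left(K,B \right)} = -8 + 4 \cdot 5 = -8 + 20 = 12$)
$c = -35$ ($c = - \frac{7 \cdot 4 \cdot 10}{8} = - \frac{28 \cdot 10}{8} = \left(- \frac{1}{8}\right) 280 = -35$)
$V{\left(n \right)} = \sqrt{8 + n}$ ($V{\left(n \right)} = \sqrt{n + 8} = \sqrt{8 + n}$)
$V{\left(b{\left(-3,Q \right)} \right)} - \left(-1885 + \left(c - -961\right)\right) = \sqrt{8 + 12} - \left(-1885 - -926\right) = \sqrt{20} - \left(-1885 + \left(-35 + 961\right)\right) = 2 \sqrt{5} - \left(-1885 + 926\right) = 2 \sqrt{5} - -959 = 2 \sqrt{5} + 959 = 959 + 2 \sqrt{5}$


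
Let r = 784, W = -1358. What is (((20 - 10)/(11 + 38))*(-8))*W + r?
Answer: 21008/7 ≈ 3001.1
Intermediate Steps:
(((20 - 10)/(11 + 38))*(-8))*W + r = (((20 - 10)/(11 + 38))*(-8))*(-1358) + 784 = ((10/49)*(-8))*(-1358) + 784 = -80/49*(-1358) + 784 = 15520/7 + 784 = 21008/7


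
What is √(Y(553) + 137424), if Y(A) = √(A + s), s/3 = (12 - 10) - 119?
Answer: √(137424 + √202) ≈ 370.73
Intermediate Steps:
s = -351 (s = 3*((12 - 10) - 119) = 3*(2 - 119) = 3*(-117) = -351)
Y(A) = √(-351 + A) (Y(A) = √(A - 351) = √(-351 + A))
√(Y(553) + 137424) = √(√(-351 + 553) + 137424) = √(√202 + 137424) = √(137424 + √202)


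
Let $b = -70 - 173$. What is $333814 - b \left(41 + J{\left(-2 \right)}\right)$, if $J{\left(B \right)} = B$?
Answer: $343291$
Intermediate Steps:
$b = -243$ ($b = -70 - 173 = -243$)
$333814 - b \left(41 + J{\left(-2 \right)}\right) = 333814 - - 243 \left(41 - 2\right) = 333814 - \left(-243\right) 39 = 333814 - -9477 = 333814 + 9477 = 343291$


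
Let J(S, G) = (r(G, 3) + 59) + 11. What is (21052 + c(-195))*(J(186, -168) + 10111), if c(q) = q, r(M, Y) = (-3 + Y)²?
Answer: 212345117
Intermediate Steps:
J(S, G) = 70 (J(S, G) = ((-3 + 3)² + 59) + 11 = (0² + 59) + 11 = (0 + 59) + 11 = 59 + 11 = 70)
(21052 + c(-195))*(J(186, -168) + 10111) = (21052 - 195)*(70 + 10111) = 20857*10181 = 212345117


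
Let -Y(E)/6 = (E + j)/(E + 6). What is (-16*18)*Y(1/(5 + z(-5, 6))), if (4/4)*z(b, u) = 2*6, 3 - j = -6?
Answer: 266112/103 ≈ 2583.6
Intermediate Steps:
j = 9 (j = 3 - 1*(-6) = 3 + 6 = 9)
z(b, u) = 12 (z(b, u) = 2*6 = 12)
Y(E) = -6*(9 + E)/(6 + E) (Y(E) = -6*(E + 9)/(E + 6) = -6*(9 + E)/(6 + E))
(-16*18)*Y(1/(5 + z(-5, 6))) = (-16*18)*(6*(-9 - 1/(5 + 12))/(6 + 1/(5 + 12))) = -1728*(-9 - 1/17)/(6 + 1/17) = -1728*(-9 - 1*1/17)/(6 + 1/17) = -1728*(-9 - 1/17)/103/17 = -1728*17*(-154)/(103*17) = -288*(-924/103) = 266112/103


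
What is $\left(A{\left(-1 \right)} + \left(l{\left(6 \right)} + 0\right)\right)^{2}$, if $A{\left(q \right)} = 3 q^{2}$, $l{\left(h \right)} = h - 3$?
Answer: $36$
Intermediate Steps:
$l{\left(h \right)} = -3 + h$ ($l{\left(h \right)} = h - 3 = -3 + h$)
$\left(A{\left(-1 \right)} + \left(l{\left(6 \right)} + 0\right)\right)^{2} = \left(3 \left(-1\right)^{2} + \left(\left(-3 + 6\right) + 0\right)\right)^{2} = \left(3 \cdot 1 + \left(3 + 0\right)\right)^{2} = \left(3 + 3\right)^{2} = 6^{2} = 36$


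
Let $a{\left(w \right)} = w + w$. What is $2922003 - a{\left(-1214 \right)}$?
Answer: $2924431$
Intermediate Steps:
$a{\left(w \right)} = 2 w$
$2922003 - a{\left(-1214 \right)} = 2922003 - 2 \left(-1214\right) = 2922003 - -2428 = 2922003 + 2428 = 2924431$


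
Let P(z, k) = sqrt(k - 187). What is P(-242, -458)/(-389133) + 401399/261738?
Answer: 401399/261738 - I*sqrt(645)/389133 ≈ 1.5336 - 6.5265e-5*I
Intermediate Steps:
P(z, k) = sqrt(-187 + k)
P(-242, -458)/(-389133) + 401399/261738 = sqrt(-187 - 458)/(-389133) + 401399/261738 = sqrt(-645)*(-1/389133) + 401399*(1/261738) = (I*sqrt(645))*(-1/389133) + 401399/261738 = -I*sqrt(645)/389133 + 401399/261738 = 401399/261738 - I*sqrt(645)/389133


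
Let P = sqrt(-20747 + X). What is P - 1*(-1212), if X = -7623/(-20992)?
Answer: 1212 + I*sqrt(35712098882)/1312 ≈ 1212.0 + 144.04*I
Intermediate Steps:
X = 7623/20992 (X = -7623*(-1/20992) = 7623/20992 ≈ 0.36314)
P = I*sqrt(35712098882)/1312 (P = sqrt(-20747 + 7623/20992) = sqrt(-435513401/20992) = I*sqrt(35712098882)/1312 ≈ 144.04*I)
P - 1*(-1212) = I*sqrt(35712098882)/1312 - 1*(-1212) = I*sqrt(35712098882)/1312 + 1212 = 1212 + I*sqrt(35712098882)/1312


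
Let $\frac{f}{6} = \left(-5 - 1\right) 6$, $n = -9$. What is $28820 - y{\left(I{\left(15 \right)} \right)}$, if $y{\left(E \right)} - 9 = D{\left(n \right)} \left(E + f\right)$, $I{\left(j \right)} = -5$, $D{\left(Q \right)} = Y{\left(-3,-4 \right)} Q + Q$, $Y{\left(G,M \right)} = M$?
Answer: $34778$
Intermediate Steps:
$D{\left(Q \right)} = - 3 Q$ ($D{\left(Q \right)} = - 4 Q + Q = - 3 Q$)
$f = -216$ ($f = 6 \left(-5 - 1\right) 6 = 6 \left(\left(-6\right) 6\right) = 6 \left(-36\right) = -216$)
$y{\left(E \right)} = -5823 + 27 E$ ($y{\left(E \right)} = 9 + \left(-3\right) \left(-9\right) \left(E - 216\right) = 9 + 27 \left(-216 + E\right) = 9 + \left(-5832 + 27 E\right) = -5823 + 27 E$)
$28820 - y{\left(I{\left(15 \right)} \right)} = 28820 - \left(-5823 + 27 \left(-5\right)\right) = 28820 - \left(-5823 - 135\right) = 28820 - -5958 = 28820 + 5958 = 34778$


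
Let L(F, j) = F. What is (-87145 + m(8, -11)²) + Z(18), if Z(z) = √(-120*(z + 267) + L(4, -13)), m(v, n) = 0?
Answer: -87145 + 2*I*√8549 ≈ -87145.0 + 184.92*I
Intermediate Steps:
Z(z) = √(-32036 - 120*z) (Z(z) = √(-120*(z + 267) + 4) = √(-120*(267 + z) + 4) = √((-32040 - 120*z) + 4) = √(-32036 - 120*z))
(-87145 + m(8, -11)²) + Z(18) = (-87145 + 0²) + 2*√(-8009 - 30*18) = (-87145 + 0) + 2*√(-8009 - 540) = -87145 + 2*√(-8549) = -87145 + 2*(I*√8549) = -87145 + 2*I*√8549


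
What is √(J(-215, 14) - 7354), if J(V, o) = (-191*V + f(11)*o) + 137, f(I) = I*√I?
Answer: √(33848 + 154*√11) ≈ 185.36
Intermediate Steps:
f(I) = I^(3/2)
J(V, o) = 137 - 191*V + 11*o*√11 (J(V, o) = (-191*V + 11^(3/2)*o) + 137 = (-191*V + (11*√11)*o) + 137 = (-191*V + 11*o*√11) + 137 = 137 - 191*V + 11*o*√11)
√(J(-215, 14) - 7354) = √((137 - 191*(-215) + 11*14*√11) - 7354) = √((137 + 41065 + 154*√11) - 7354) = √((41202 + 154*√11) - 7354) = √(33848 + 154*√11)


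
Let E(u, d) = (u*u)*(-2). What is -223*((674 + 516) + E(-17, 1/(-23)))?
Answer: -136476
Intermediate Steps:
E(u, d) = -2*u² (E(u, d) = u²*(-2) = -2*u²)
-223*((674 + 516) + E(-17, 1/(-23))) = -223*((674 + 516) - 2*(-17)²) = -223*(1190 - 2*289) = -223*(1190 - 578) = -223*612 = -136476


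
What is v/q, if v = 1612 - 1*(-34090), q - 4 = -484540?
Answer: -17851/242268 ≈ -0.073683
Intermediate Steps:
q = -484536 (q = 4 - 484540 = -484536)
v = 35702 (v = 1612 + 34090 = 35702)
v/q = 35702/(-484536) = 35702*(-1/484536) = -17851/242268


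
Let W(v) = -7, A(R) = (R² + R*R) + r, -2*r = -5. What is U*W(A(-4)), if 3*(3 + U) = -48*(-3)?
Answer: -315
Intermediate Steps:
r = 5/2 (r = -½*(-5) = 5/2 ≈ 2.5000)
A(R) = 5/2 + 2*R² (A(R) = (R² + R*R) + 5/2 = (R² + R²) + 5/2 = 2*R² + 5/2 = 5/2 + 2*R²)
U = 45 (U = -3 + (-48*(-3))/3 = -3 + (⅓)*144 = -3 + 48 = 45)
U*W(A(-4)) = 45*(-7) = -315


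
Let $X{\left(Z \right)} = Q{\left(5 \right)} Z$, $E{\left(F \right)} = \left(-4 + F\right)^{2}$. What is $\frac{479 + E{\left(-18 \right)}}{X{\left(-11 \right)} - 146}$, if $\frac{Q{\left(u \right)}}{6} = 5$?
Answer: $- \frac{963}{476} \approx -2.0231$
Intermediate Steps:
$Q{\left(u \right)} = 30$ ($Q{\left(u \right)} = 6 \cdot 5 = 30$)
$X{\left(Z \right)} = 30 Z$
$\frac{479 + E{\left(-18 \right)}}{X{\left(-11 \right)} - 146} = \frac{479 + \left(-4 - 18\right)^{2}}{30 \left(-11\right) - 146} = \frac{479 + \left(-22\right)^{2}}{-330 - 146} = \frac{479 + 484}{-476} = 963 \left(- \frac{1}{476}\right) = - \frac{963}{476}$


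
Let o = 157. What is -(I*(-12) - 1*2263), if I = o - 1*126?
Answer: 2635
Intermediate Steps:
I = 31 (I = 157 - 1*126 = 157 - 126 = 31)
-(I*(-12) - 1*2263) = -(31*(-12) - 1*2263) = -(-372 - 2263) = -1*(-2635) = 2635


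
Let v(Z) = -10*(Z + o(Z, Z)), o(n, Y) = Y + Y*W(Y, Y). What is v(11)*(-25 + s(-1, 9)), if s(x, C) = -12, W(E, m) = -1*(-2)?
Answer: 16280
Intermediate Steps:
W(E, m) = 2
o(n, Y) = 3*Y (o(n, Y) = Y + Y*2 = Y + 2*Y = 3*Y)
v(Z) = -40*Z (v(Z) = -10*(Z + 3*Z) = -40*Z)
v(11)*(-25 + s(-1, 9)) = (-40*11)*(-25 - 12) = -440*(-37) = 16280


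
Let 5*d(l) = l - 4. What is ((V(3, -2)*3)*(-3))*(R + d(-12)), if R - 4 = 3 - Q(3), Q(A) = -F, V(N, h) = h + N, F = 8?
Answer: -531/5 ≈ -106.20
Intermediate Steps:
d(l) = -⅘ + l/5 (d(l) = (l - 4)/5 = (-4 + l)/5 = -⅘ + l/5)
V(N, h) = N + h
Q(A) = -8 (Q(A) = -1*8 = -8)
R = 15 (R = 4 + (3 - 1*(-8)) = 4 + (3 + 8) = 4 + 11 = 15)
((V(3, -2)*3)*(-3))*(R + d(-12)) = (((3 - 2)*3)*(-3))*(15 + (-⅘ + (⅕)*(-12))) = ((1*3)*(-3))*(15 + (-⅘ - 12/5)) = (3*(-3))*(15 - 16/5) = -9*59/5 = -531/5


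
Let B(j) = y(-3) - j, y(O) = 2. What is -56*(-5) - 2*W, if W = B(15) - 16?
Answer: 338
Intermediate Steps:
B(j) = 2 - j
W = -29 (W = (2 - 1*15) - 16 = (2 - 15) - 16 = -13 - 16 = -29)
-56*(-5) - 2*W = -56*(-5) - 2*(-29) = 280 + 58 = 338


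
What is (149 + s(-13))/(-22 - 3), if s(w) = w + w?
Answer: -123/25 ≈ -4.9200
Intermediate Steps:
s(w) = 2*w
(149 + s(-13))/(-22 - 3) = (149 + 2*(-13))/(-22 - 3) = (149 - 26)/(-25) = 123*(-1/25) = -123/25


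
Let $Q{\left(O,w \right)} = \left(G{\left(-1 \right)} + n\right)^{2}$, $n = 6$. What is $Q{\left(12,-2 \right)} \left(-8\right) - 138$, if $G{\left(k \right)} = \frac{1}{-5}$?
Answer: $- \frac{10178}{25} \approx -407.12$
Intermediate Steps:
$G{\left(k \right)} = - \frac{1}{5}$
$Q{\left(O,w \right)} = \frac{841}{25}$ ($Q{\left(O,w \right)} = \left(- \frac{1}{5} + 6\right)^{2} = \left(\frac{29}{5}\right)^{2} = \frac{841}{25}$)
$Q{\left(12,-2 \right)} \left(-8\right) - 138 = \frac{841}{25} \left(-8\right) - 138 = - \frac{6728}{25} - 138 = - \frac{10178}{25}$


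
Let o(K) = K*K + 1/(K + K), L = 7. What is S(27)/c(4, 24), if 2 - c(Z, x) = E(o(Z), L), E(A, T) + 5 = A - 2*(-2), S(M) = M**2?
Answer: -1944/35 ≈ -55.543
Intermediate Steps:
o(K) = K**2 + 1/(2*K)
E(A, T) = -1 + A (E(A, T) = -5 + (A - 2*(-2)) = -5 + (A + 4) = -5 + (4 + A) = -1 + A)
c(Z, x) = 3 - (1/2 + Z**3)/Z (c(Z, x) = 2 - (-1 + (1/2 + Z**3)/Z) = 2 + (1 - (1/2 + Z**3)/Z) = 3 - (1/2 + Z**3)/Z)
S(27)/c(4, 24) = 27**2/(3 - 1*4**2 - 1/2/4) = 729/(3 - 1*16 - 1/2*1/4) = 729/(3 - 16 - 1/8) = 729/(-105/8) = 729*(-8/105) = -1944/35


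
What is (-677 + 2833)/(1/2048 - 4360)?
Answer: -4415488/8929279 ≈ -0.49450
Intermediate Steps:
(-677 + 2833)/(1/2048 - 4360) = 2156/(1/2048 - 4360) = 2156/(-8929279/2048) = 2156*(-2048/8929279) = -4415488/8929279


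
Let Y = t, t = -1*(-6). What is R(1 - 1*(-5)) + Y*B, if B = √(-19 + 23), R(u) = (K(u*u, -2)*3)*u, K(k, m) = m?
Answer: -24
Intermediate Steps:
t = 6
Y = 6
R(u) = -6*u (R(u) = (-2*3)*u = -6*u)
B = 2 (B = √4 = 2)
R(1 - 1*(-5)) + Y*B = -6*(1 - 1*(-5)) + 6*2 = -6*(1 + 5) + 12 = -6*6 + 12 = -36 + 12 = -24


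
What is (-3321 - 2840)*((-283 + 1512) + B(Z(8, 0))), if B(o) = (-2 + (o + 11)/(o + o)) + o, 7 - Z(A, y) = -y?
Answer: -53274167/7 ≈ -7.6106e+6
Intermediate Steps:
Z(A, y) = 7 + y (Z(A, y) = 7 - (-1)*y = 7 + y)
B(o) = -2 + o + (11 + o)/(2*o) (B(o) = (-2 + (11 + o)/((2*o))) + o = (-2 + (11 + o)*(1/(2*o))) + o = (-2 + (11 + o)/(2*o)) + o = -2 + o + (11 + o)/(2*o))
(-3321 - 2840)*((-283 + 1512) + B(Z(8, 0))) = (-3321 - 2840)*((-283 + 1512) + (-3/2 + (7 + 0) + 11/(2*(7 + 0)))) = -6161*(1229 + (-3/2 + 7 + (11/2)/7)) = -6161*(1229 + (-3/2 + 7 + (11/2)*(1/7))) = -6161*(1229 + (-3/2 + 7 + 11/14)) = -6161*(1229 + 44/7) = -6161*8647/7 = -53274167/7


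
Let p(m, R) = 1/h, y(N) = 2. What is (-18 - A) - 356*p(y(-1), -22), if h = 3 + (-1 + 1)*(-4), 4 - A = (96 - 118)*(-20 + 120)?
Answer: -7022/3 ≈ -2340.7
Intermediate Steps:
A = 2204 (A = 4 - (96 - 118)*(-20 + 120) = 4 - (-22)*100 = 4 - 1*(-2200) = 4 + 2200 = 2204)
h = 3 (h = 3 + 0*(-4) = 3 + 0 = 3)
p(m, R) = ⅓ (p(m, R) = 1/3 = ⅓)
(-18 - A) - 356*p(y(-1), -22) = (-18 - 1*2204) - 356*⅓ = (-18 - 2204) - 356/3 = -2222 - 356/3 = -7022/3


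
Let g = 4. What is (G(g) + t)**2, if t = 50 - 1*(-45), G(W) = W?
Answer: 9801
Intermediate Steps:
t = 95 (t = 50 + 45 = 95)
(G(g) + t)**2 = (4 + 95)**2 = 99**2 = 9801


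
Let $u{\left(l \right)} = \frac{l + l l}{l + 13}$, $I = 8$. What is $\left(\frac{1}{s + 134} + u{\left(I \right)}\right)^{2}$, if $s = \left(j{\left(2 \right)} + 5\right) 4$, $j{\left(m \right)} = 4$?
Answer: $\frac{16703569}{1416100} \approx 11.795$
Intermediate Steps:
$s = 36$ ($s = \left(4 + 5\right) 4 = 9 \cdot 4 = 36$)
$u{\left(l \right)} = \frac{l + l^{2}}{13 + l}$
$\left(\frac{1}{s + 134} + u{\left(I \right)}\right)^{2} = \left(\frac{1}{36 + 134} + \frac{8 \left(1 + 8\right)}{13 + 8}\right)^{2} = \left(\frac{1}{170} + 8 \cdot \frac{1}{21} \cdot 9\right)^{2} = \left(\frac{1}{170} + \frac{24}{7}\right)^{2} = \left(\frac{4087}{1190}\right)^{2} = \frac{16703569}{1416100}$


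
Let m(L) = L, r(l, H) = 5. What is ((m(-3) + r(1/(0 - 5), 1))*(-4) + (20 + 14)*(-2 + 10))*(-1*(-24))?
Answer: 6336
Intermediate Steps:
((m(-3) + r(1/(0 - 5), 1))*(-4) + (20 + 14)*(-2 + 10))*(-1*(-24)) = ((-3 + 5)*(-4) + (20 + 14)*(-2 + 10))*(-1*(-24)) = (2*(-4) + 34*8)*24 = (-8 + 272)*24 = 264*24 = 6336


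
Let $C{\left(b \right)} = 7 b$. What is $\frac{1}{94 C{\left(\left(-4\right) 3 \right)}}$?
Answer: $- \frac{1}{7896} \approx -0.00012665$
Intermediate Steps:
$\frac{1}{94 C{\left(\left(-4\right) 3 \right)}} = \frac{1}{94 \cdot 7 \left(\left(-4\right) 3\right)} = \frac{1}{94 \cdot 7 \left(-12\right)} = \frac{1}{94 \left(-84\right)} = \frac{1}{-7896} = - \frac{1}{7896}$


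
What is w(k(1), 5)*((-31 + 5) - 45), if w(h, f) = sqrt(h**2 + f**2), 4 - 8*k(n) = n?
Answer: -71*sqrt(1609)/8 ≈ -356.00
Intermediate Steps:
k(n) = 1/2 - n/8
w(h, f) = sqrt(f**2 + h**2)
w(k(1), 5)*((-31 + 5) - 45) = sqrt(5**2 + (1/2 - 1/8*1)**2)*((-31 + 5) - 45) = sqrt(25 + (1/2 - 1/8)**2)*(-26 - 45) = sqrt(25 + (3/8)**2)*(-71) = sqrt(25 + 9/64)*(-71) = sqrt(1609/64)*(-71) = (sqrt(1609)/8)*(-71) = -71*sqrt(1609)/8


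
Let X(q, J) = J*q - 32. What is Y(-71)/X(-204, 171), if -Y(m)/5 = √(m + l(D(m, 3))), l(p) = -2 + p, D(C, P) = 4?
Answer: 5*I*√69/34916 ≈ 0.0011895*I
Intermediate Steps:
Y(m) = -5*√(2 + m) (Y(m) = -5*√(m + (-2 + 4)) = -5*√(m + 2) = -5*√(2 + m))
X(q, J) = -32 + J*q
Y(-71)/X(-204, 171) = (-5*√(2 - 71))/(-32 + 171*(-204)) = (-5*I*√69)/(-32 - 34884) = -5*I*√69/(-34916) = -5*I*√69*(-1/34916) = 5*I*√69/34916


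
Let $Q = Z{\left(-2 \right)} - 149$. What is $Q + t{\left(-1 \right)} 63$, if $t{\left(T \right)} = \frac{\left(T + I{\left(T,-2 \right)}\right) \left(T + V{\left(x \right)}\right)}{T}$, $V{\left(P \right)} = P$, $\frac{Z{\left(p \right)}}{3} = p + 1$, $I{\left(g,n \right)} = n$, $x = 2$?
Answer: $37$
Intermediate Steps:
$Z{\left(p \right)} = 3 + 3 p$ ($Z{\left(p \right)} = 3 \left(p + 1\right) = 3 \left(1 + p\right) = 3 + 3 p$)
$t{\left(T \right)} = \frac{\left(-2 + T\right) \left(2 + T\right)}{T}$ ($t{\left(T \right)} = \frac{\left(T - 2\right) \left(T + 2\right)}{T} = \frac{\left(-2 + T\right) \left(2 + T\right)}{T}$)
$Q = -152$ ($Q = \left(3 + 3 \left(-2\right)\right) - 149 = \left(3 - 6\right) - 149 = -3 - 149 = -152$)
$Q + t{\left(-1 \right)} 63 = -152 + \left(-1 - \frac{4}{-1}\right) 63 = -152 + \left(-1 - -4\right) 63 = -152 + \left(-1 + 4\right) 63 = -152 + 3 \cdot 63 = -152 + 189 = 37$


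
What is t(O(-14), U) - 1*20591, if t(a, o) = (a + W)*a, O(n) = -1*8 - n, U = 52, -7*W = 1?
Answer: -143891/7 ≈ -20556.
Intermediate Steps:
W = -1/7 (W = -1/7*1 = -1/7 ≈ -0.14286)
O(n) = -8 - n
t(a, o) = a*(-1/7 + a) (t(a, o) = (a - 1/7)*a = (-1/7 + a)*a = a*(-1/7 + a))
t(O(-14), U) - 1*20591 = (-8 - 1*(-14))*(-1/7 + (-8 - 1*(-14))) - 1*20591 = (-8 + 14)*(-1/7 + (-8 + 14)) - 20591 = 6*(-1/7 + 6) - 20591 = 6*(41/7) - 20591 = 246/7 - 20591 = -143891/7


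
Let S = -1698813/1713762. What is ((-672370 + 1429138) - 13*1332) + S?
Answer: 140804782179/190418 ≈ 7.3945e+5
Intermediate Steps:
S = -188757/190418 (S = -1698813*1/1713762 = -188757/190418 ≈ -0.99128)
((-672370 + 1429138) - 13*1332) + S = ((-672370 + 1429138) - 13*1332) - 188757/190418 = (756768 - 17316) - 188757/190418 = 739452 - 188757/190418 = 140804782179/190418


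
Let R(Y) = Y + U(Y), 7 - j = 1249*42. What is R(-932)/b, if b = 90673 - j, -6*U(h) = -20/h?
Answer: -1302941/200087352 ≈ -0.0065119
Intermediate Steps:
U(h) = 10/(3*h) (U(h) = -(-10)/(3*h) = 10/(3*h))
j = -52451 (j = 7 - 1249*42 = 7 - 1*52458 = 7 - 52458 = -52451)
R(Y) = Y + 10/(3*Y)
b = 143124 (b = 90673 - 1*(-52451) = 90673 + 52451 = 143124)
R(-932)/b = (-932 + (10/3)/(-932))/143124 = (-932 + (10/3)*(-1/932))*(1/143124) = (-932 - 5/1398)*(1/143124) = -1302941/1398*1/143124 = -1302941/200087352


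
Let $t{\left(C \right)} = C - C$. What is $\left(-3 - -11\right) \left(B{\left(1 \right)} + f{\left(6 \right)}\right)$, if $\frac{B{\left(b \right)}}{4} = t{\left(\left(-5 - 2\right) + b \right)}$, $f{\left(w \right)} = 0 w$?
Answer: $0$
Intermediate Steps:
$f{\left(w \right)} = 0$
$t{\left(C \right)} = 0$
$B{\left(b \right)} = 0$ ($B{\left(b \right)} = 4 \cdot 0 = 0$)
$\left(-3 - -11\right) \left(B{\left(1 \right)} + f{\left(6 \right)}\right) = \left(-3 - -11\right) \left(0 + 0\right) = \left(-3 + 11\right) 0 = 8 \cdot 0 = 0$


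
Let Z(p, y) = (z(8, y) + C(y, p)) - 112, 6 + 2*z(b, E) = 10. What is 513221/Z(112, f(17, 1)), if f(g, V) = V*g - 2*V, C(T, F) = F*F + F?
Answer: 513221/12546 ≈ 40.907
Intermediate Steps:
C(T, F) = F + F² (C(T, F) = F² + F = F + F²)
z(b, E) = 2 (z(b, E) = -3 + (½)*10 = -3 + 5 = 2)
f(g, V) = -2*V + V*g
Z(p, y) = -110 + p*(1 + p) (Z(p, y) = (2 + p*(1 + p)) - 112 = -110 + p*(1 + p))
513221/Z(112, f(17, 1)) = 513221/(-110 + 112*(1 + 112)) = 513221/(-110 + 112*113) = 513221/(-110 + 12656) = 513221/12546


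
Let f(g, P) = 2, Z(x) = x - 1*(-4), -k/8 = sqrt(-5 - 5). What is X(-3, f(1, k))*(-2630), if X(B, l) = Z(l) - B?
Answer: -23670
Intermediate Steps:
k = -8*I*sqrt(10) (k = -8*sqrt(-5 - 5) = -8*I*sqrt(10) ≈ -25.298*I)
Z(x) = 4 + x (Z(x) = x + 4 = 4 + x)
X(B, l) = 4 + l - B (X(B, l) = (4 + l) - B = 4 + l - B)
X(-3, f(1, k))*(-2630) = (4 + 2 - 1*(-3))*(-2630) = (4 + 2 + 3)*(-2630) = 9*(-2630) = -23670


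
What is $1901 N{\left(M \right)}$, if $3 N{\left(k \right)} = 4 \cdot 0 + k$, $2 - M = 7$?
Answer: $- \frac{9505}{3} \approx -3168.3$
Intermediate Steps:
$M = -5$ ($M = 2 - 7 = -5$)
$N{\left(k \right)} = \frac{k}{3}$ ($N{\left(k \right)} = \frac{4 \cdot 0 + k}{3} = \frac{0 + k}{3} = \frac{k}{3}$)
$1901 N{\left(M \right)} = 1901 \cdot \frac{1}{3} \left(-5\right) = 1901 \left(- \frac{5}{3}\right) = - \frac{9505}{3}$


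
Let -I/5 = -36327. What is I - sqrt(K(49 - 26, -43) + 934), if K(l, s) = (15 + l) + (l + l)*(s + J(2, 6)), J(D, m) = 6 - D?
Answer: 181635 - I*sqrt(822) ≈ 1.8164e+5 - 28.671*I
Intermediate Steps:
K(l, s) = 15 + l + 2*l*(4 + s) (K(l, s) = (15 + l) + (l + l)*(s + (6 - 1*2)) = (15 + l) + (2*l)*(s + (6 - 2)) = (15 + l) + (2*l)*(s + 4) = (15 + l) + (2*l)*(4 + s) = (15 + l) + 2*l*(4 + s) = 15 + l + 2*l*(4 + s))
I = 181635 (I = -5*(-36327) = 181635)
I - sqrt(K(49 - 26, -43) + 934) = 181635 - sqrt((15 + 9*(49 - 26) + 2*(49 - 26)*(-43)) + 934) = 181635 - sqrt((15 + 9*23 + 2*23*(-43)) + 934) = 181635 - sqrt((15 + 207 - 1978) + 934) = 181635 - sqrt(-1756 + 934) = 181635 - sqrt(-822) = 181635 - I*sqrt(822)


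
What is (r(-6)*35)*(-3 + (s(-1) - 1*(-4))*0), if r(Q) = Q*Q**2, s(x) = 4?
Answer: 22680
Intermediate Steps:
r(Q) = Q**3
(r(-6)*35)*(-3 + (s(-1) - 1*(-4))*0) = ((-6)**3*35)*(-3 + (4 - 1*(-4))*0) = (-216*35)*(-3 + (4 + 4)*0) = -7560*(-3 + 8*0) = -7560*(-3 + 0) = -7560*(-3) = 22680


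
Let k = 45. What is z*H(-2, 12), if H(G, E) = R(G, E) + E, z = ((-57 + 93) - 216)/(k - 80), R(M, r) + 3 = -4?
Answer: 180/7 ≈ 25.714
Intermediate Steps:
R(M, r) = -7 (R(M, r) = -3 - 4 = -7)
z = 36/7 (z = ((-57 + 93) - 216)/(45 - 80) = (36 - 216)/(-35) = -180*(-1/35) = 36/7 ≈ 5.1429)
H(G, E) = -7 + E
z*H(-2, 12) = 36*(-7 + 12)/7 = (36/7)*5 = 180/7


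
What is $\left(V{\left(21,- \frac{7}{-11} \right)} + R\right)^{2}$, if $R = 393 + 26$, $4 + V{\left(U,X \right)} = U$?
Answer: $190096$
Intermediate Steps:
$V{\left(U,X \right)} = -4 + U$
$R = 419$
$\left(V{\left(21,- \frac{7}{-11} \right)} + R\right)^{2} = \left(\left(-4 + 21\right) + 419\right)^{2} = \left(17 + 419\right)^{2} = 436^{2} = 190096$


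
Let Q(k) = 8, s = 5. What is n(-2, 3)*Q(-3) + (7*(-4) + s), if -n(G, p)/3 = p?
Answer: -95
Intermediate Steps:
n(G, p) = -3*p
n(-2, 3)*Q(-3) + (7*(-4) + s) = -3*3*8 + (7*(-4) + 5) = -9*8 + (-28 + 5) = -72 - 23 = -95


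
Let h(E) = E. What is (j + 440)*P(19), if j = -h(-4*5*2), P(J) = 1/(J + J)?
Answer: 240/19 ≈ 12.632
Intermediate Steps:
P(J) = 1/(2*J)
j = 40 (j = -(-4*5)*2 = -(-20)*2 = -1*(-40) = 40)
(j + 440)*P(19) = (40 + 440)*((½)/19) = 480*((½)*(1/19)) = 480*(1/38) = 240/19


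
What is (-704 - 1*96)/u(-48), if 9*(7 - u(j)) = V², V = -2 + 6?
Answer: -7200/47 ≈ -153.19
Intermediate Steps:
V = 4
u(j) = 47/9 (u(j) = 7 - ⅑*4² = 7 - ⅑*16 = 7 - 16/9 = 47/9)
(-704 - 1*96)/u(-48) = (-704 - 1*96)/(47/9) = (-704 - 96)*(9/47) = -800*9/47 = -7200/47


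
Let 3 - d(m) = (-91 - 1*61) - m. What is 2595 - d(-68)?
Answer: 2508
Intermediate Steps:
d(m) = 155 + m (d(m) = 3 - ((-91 - 1*61) - m) = 3 - ((-91 - 61) - m) = 3 - (-152 - m) = 3 + (152 + m) = 155 + m)
2595 - d(-68) = 2595 - (155 - 68) = 2595 - 1*87 = 2595 - 87 = 2508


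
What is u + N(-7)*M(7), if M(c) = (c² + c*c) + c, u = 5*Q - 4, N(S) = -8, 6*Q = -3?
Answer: -1693/2 ≈ -846.50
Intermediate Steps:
Q = -½ (Q = (⅙)*(-3) = -½ ≈ -0.50000)
u = -13/2 (u = 5*(-½) - 4 = -5/2 - 4 = -13/2 ≈ -6.5000)
M(c) = c + 2*c² (M(c) = (c² + c²) + c = 2*c² + c = c + 2*c²)
u + N(-7)*M(7) = -13/2 - 56*(1 + 2*7) = -13/2 - 56*(1 + 14) = -13/2 - 56*15 = -13/2 - 8*105 = -13/2 - 840 = -1693/2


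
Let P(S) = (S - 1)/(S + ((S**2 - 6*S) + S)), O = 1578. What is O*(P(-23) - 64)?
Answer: -6972656/69 ≈ -1.0105e+5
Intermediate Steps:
P(S) = (-1 + S)/(S**2 - 4*S) (P(S) = (-1 + S)/(S + (S**2 - 5*S)) = (-1 + S)/(S**2 - 4*S))
O*(P(-23) - 64) = 1578*((-1 - 23)/((-23)*(-4 - 23)) - 64) = 1578*(-1/23*(-24)/(-27) - 64) = 1578*(-1/23*(-1/27)*(-24) - 64) = 1578*(-8/207 - 64) = 1578*(-13256/207) = -6972656/69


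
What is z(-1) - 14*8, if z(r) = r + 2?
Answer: -111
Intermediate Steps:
z(r) = 2 + r
z(-1) - 14*8 = (2 - 1) - 14*8 = 1 - 112 = -111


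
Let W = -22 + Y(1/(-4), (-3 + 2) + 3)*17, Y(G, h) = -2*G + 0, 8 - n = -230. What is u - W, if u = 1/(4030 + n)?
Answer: 57619/4268 ≈ 13.500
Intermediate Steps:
n = 238 (n = 8 - 1*(-230) = 8 + 230 = 238)
Y(G, h) = -2*G
u = 1/4268 (u = 1/(4030 + 238) = 1/4268 ≈ 0.00023430)
W = -27/2 (W = -22 - 2/(-4)*17 = -22 - 2*(-1/4)*17 = -22 + (1/2)*17 = -22 + 17/2 = -27/2 ≈ -13.500)
u - W = 1/4268 - 1*(-27/2) = 1/4268 + 27/2 = 57619/4268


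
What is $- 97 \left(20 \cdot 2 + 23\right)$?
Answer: $-6111$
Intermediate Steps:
$- 97 \left(20 \cdot 2 + 23\right) = - 97 \left(40 + 23\right) = \left(-97\right) 63 = -6111$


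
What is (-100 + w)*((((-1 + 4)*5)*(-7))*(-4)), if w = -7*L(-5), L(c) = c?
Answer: -27300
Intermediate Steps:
w = 35 (w = -7*(-5) = 35)
(-100 + w)*((((-1 + 4)*5)*(-7))*(-4)) = (-100 + 35)*((((-1 + 4)*5)*(-7))*(-4)) = -65*(3*5)*(-7)*(-4) = -65*15*(-7)*(-4) = -(-6825)*(-4) = -65*420 = -27300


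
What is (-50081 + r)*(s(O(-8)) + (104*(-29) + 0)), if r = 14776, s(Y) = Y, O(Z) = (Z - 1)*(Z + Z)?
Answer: 101395960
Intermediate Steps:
O(Z) = 2*Z*(-1 + Z) (O(Z) = (-1 + Z)*(2*Z) = 2*Z*(-1 + Z))
(-50081 + r)*(s(O(-8)) + (104*(-29) + 0)) = (-50081 + 14776)*(2*(-8)*(-1 - 8) + (104*(-29) + 0)) = -35305*(2*(-8)*(-9) + (-3016 + 0)) = -35305*(144 - 3016) = -35305*(-2872) = 101395960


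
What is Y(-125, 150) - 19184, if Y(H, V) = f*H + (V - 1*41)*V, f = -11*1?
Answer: -1459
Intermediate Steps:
f = -11
Y(H, V) = -11*H + V*(-41 + V) (Y(H, V) = -11*H + (V - 1*41)*V = -11*H + (V - 41)*V = -11*H + (-41 + V)*V = -11*H + V*(-41 + V))
Y(-125, 150) - 19184 = (150² - 41*150 - 11*(-125)) - 19184 = (22500 - 6150 + 1375) - 19184 = 17725 - 19184 = -1459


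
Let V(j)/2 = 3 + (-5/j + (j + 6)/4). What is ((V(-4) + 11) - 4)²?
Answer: 1089/4 ≈ 272.25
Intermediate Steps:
V(j) = 9 + j/2 - 10/j (V(j) = 2*(3 + (-5/j + (j + 6)/4)) = 2*(3 + (-5/j + (6 + j)*(¼))) = 2*(3 + (-5/j + (3/2 + j/4))) = 2*(3 + (3/2 - 5/j + j/4)) = 2*(9/2 - 5/j + j/4) = 9 + j/2 - 10/j)
((V(-4) + 11) - 4)² = (((9 + (½)*(-4) - 10/(-4)) + 11) - 4)² = (((9 - 2 - 10*(-¼)) + 11) - 4)² = (((9 - 2 + 5/2) + 11) - 4)² = ((19/2 + 11) - 4)² = (41/2 - 4)² = (33/2)² = 1089/4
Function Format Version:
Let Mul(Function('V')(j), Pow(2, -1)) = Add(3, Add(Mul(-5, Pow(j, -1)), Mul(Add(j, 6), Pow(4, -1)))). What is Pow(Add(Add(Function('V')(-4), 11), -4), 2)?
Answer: Rational(1089, 4) ≈ 272.25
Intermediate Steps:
Function('V')(j) = Add(9, Mul(Rational(1, 2), j), Mul(-10, Pow(j, -1))) (Function('V')(j) = Mul(2, Add(3, Add(Mul(-5, Pow(j, -1)), Mul(Add(j, 6), Pow(4, -1))))) = Mul(2, Add(3, Add(Mul(-5, Pow(j, -1)), Mul(Add(6, j), Rational(1, 4))))) = Mul(2, Add(3, Add(Mul(-5, Pow(j, -1)), Add(Rational(3, 2), Mul(Rational(1, 4), j))))) = Mul(2, Add(3, Add(Rational(3, 2), Mul(-5, Pow(j, -1)), Mul(Rational(1, 4), j)))) = Mul(2, Add(Rational(9, 2), Mul(-5, Pow(j, -1)), Mul(Rational(1, 4), j))) = Add(9, Mul(Rational(1, 2), j), Mul(-10, Pow(j, -1))))
Pow(Add(Add(Function('V')(-4), 11), -4), 2) = Pow(Add(Add(Add(9, Mul(Rational(1, 2), -4), Mul(-10, Pow(-4, -1))), 11), -4), 2) = Pow(Add(Add(Add(9, -2, Mul(-10, Rational(-1, 4))), 11), -4), 2) = Pow(Add(Add(Add(9, -2, Rational(5, 2)), 11), -4), 2) = Pow(Add(Add(Rational(19, 2), 11), -4), 2) = Pow(Add(Rational(41, 2), -4), 2) = Pow(Rational(33, 2), 2) = Rational(1089, 4)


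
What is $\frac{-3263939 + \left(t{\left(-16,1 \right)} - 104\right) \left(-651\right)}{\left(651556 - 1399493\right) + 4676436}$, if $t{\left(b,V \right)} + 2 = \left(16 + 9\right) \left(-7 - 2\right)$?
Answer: $- \frac{3048458}{3928499} \approx -0.77599$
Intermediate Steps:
$t{\left(b,V \right)} = -227$ ($t{\left(b,V \right)} = -2 + \left(16 + 9\right) \left(-7 - 2\right) = -2 + 25 \left(-9\right) = -2 - 225 = -227$)
$\frac{-3263939 + \left(t{\left(-16,1 \right)} - 104\right) \left(-651\right)}{\left(651556 - 1399493\right) + 4676436} = \frac{-3263939 + \left(-227 - 104\right) \left(-651\right)}{\left(651556 - 1399493\right) + 4676436} = \frac{-3263939 - -215481}{\left(651556 - 1399493\right) + 4676436} = \frac{-3263939 + 215481}{-747937 + 4676436} = - \frac{3048458}{3928499}$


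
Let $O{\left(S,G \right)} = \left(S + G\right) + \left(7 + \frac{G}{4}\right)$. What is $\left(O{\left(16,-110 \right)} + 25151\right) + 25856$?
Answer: $\frac{101785}{2} \approx 50893.0$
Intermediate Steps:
$O{\left(S,G \right)} = 7 + S + \frac{5 G}{4}$ ($O{\left(S,G \right)} = \left(G + S\right) + \left(7 + \frac{G}{4}\right) = 7 + S + \frac{5 G}{4}$)
$\left(O{\left(16,-110 \right)} + 25151\right) + 25856 = \left(\left(7 + 16 + \frac{5}{4} \left(-110\right)\right) + 25151\right) + 25856 = \left(\left(7 + 16 - \frac{275}{2}\right) + 25151\right) + 25856 = \left(- \frac{229}{2} + 25151\right) + 25856 = \frac{50073}{2} + 25856 = \frac{101785}{2}$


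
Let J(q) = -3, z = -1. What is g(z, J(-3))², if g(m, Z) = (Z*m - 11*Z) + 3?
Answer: 1521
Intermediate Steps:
g(m, Z) = 3 - 11*Z + Z*m (g(m, Z) = (-11*Z + Z*m) + 3 = 3 - 11*Z + Z*m)
g(z, J(-3))² = (3 - 11*(-3) - 3*(-1))² = (3 + 33 + 3)² = 39² = 1521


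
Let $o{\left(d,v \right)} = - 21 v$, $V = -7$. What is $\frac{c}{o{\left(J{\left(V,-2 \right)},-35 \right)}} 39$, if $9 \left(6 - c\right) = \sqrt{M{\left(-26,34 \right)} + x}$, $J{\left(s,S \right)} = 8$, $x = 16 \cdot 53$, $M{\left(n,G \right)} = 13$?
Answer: $\frac{78}{245} - \frac{13 \sqrt{861}}{2205} \approx 0.14537$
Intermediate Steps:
$x = 848$
$c = 6 - \frac{\sqrt{861}}{9}$ ($c = 6 - \frac{\sqrt{13 + 848}}{9} = 6 - \frac{\sqrt{861}}{9} \approx 2.7397$)
$\frac{c}{o{\left(J{\left(V,-2 \right)},-35 \right)}} 39 = \frac{6 - \frac{\sqrt{861}}{9}}{\left(-21\right) \left(-35\right)} 39 = \frac{6 - \frac{\sqrt{861}}{9}}{735} \cdot 39 = \left(6 - \frac{\sqrt{861}}{9}\right) \frac{1}{735} \cdot 39 = \left(\frac{2}{245} - \frac{\sqrt{861}}{6615}\right) 39 = \frac{78}{245} - \frac{13 \sqrt{861}}{2205}$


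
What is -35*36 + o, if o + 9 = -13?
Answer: -1282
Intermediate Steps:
o = -22 (o = -9 - 13 = -22)
-35*36 + o = -35*36 - 22 = -1260 - 22 = -1282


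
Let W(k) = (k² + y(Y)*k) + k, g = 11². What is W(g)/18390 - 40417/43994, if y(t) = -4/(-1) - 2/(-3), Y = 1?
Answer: -20696177/242714898 ≈ -0.085269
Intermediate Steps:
y(t) = 14/3 (y(t) = -4*(-1) - 2*(-⅓) = 4 + ⅔ = 14/3)
g = 121
W(k) = k² + 17*k/3 (W(k) = (k² + 14*k/3) + k = k² + 17*k/3)
W(g)/18390 - 40417/43994 = ((⅓)*121*(17 + 3*121))/18390 - 40417/43994 = ((⅓)*121*(17 + 363))*(1/18390) - 40417*1/43994 = ((⅓)*121*380)*(1/18390) - 40417/43994 = (45980/3)*(1/18390) - 40417/43994 = 4598/5517 - 40417/43994 = -20696177/242714898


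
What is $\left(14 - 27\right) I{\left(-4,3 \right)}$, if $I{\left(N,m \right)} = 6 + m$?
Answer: $-117$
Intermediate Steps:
$\left(14 - 27\right) I{\left(-4,3 \right)} = \left(14 - 27\right) \left(6 + 3\right) = \left(-13\right) 9 = -117$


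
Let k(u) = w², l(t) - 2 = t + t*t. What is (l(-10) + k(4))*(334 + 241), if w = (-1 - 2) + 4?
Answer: 53475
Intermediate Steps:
l(t) = 2 + t + t² (l(t) = 2 + (t + t*t) = 2 + (t + t²) = 2 + t + t²)
w = 1 (w = -3 + 4 = 1)
k(u) = 1 (k(u) = 1² = 1)
(l(-10) + k(4))*(334 + 241) = ((2 - 10 + (-10)²) + 1)*(334 + 241) = ((2 - 10 + 100) + 1)*575 = (92 + 1)*575 = 93*575 = 53475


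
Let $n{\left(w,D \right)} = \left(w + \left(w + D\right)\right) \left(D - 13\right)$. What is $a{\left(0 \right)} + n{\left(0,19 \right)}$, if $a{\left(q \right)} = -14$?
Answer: $100$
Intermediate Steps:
$n{\left(w,D \right)} = \left(-13 + D\right) \left(D + 2 w\right)$ ($n{\left(w,D \right)} = \left(w + \left(D + w\right)\right) \left(-13 + D\right) = \left(D + 2 w\right) \left(-13 + D\right) = \left(-13 + D\right) \left(D + 2 w\right)$)
$a{\left(0 \right)} + n{\left(0,19 \right)} = -14 + \left(19^{2} - 0 - 247 + 2 \cdot 19 \cdot 0\right) = -14 + \left(361 + 0 - 247 + 0\right) = -14 + 114 = 100$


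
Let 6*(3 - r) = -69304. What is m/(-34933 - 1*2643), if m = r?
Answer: -3151/10248 ≈ -0.30747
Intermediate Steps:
r = 34661/3 (r = 3 - 1/6*(-69304) = 3 + 34652/3 = 34661/3 ≈ 11554.)
m = 34661/3 ≈ 11554.
m/(-34933 - 1*2643) = 34661/(3*(-34933 - 1*2643)) = 34661/(3*(-34933 - 2643)) = (34661/3)/(-37576) = (34661/3)*(-1/37576) = -3151/10248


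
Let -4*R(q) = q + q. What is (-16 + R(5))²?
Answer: 1369/4 ≈ 342.25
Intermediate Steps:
R(q) = -q/2 (R(q) = -(q + q)/4 = -q/2)
(-16 + R(5))² = (-16 - ½*5)² = (-16 - 5/2)² = (-37/2)² = 1369/4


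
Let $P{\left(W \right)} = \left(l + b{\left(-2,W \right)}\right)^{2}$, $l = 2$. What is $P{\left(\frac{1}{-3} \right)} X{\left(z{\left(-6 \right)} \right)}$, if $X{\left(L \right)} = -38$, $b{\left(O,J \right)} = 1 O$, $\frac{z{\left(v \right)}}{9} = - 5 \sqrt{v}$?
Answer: $0$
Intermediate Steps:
$z{\left(v \right)} = - 45 \sqrt{v}$ ($z{\left(v \right)} = 9 \left(- 5 \sqrt{v}\right) = - 45 \sqrt{v}$)
$b{\left(O,J \right)} = O$
$P{\left(W \right)} = 0$ ($P{\left(W \right)} = \left(2 - 2\right)^{2} = 0^{2} = 0$)
$P{\left(\frac{1}{-3} \right)} X{\left(z{\left(-6 \right)} \right)} = 0 \left(-38\right) = 0$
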